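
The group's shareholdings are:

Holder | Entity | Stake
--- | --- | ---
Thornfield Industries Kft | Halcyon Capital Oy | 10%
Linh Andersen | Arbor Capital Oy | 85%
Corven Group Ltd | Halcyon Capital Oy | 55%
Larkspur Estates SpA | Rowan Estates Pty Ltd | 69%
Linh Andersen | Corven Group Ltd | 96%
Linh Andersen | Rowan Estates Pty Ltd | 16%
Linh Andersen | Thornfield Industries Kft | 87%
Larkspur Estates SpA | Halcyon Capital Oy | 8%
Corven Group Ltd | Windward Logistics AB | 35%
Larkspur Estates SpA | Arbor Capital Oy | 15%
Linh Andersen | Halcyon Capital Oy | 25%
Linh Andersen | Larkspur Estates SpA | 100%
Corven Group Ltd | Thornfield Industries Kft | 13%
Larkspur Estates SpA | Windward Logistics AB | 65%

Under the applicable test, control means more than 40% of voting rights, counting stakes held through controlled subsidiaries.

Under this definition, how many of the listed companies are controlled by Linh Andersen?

7

Linh holds 100% of Larkspur, so Linh controls Larkspur.
Linh holds 96% of Corven, so Linh controls Corven.
Corven and Linh together hold 13% + 87% = 100% of Thornfield, so Linh controls Thornfield.
Larkspur and Corven together hold 65% + 35% = 100% of Windward, so Linh controls Windward.
Corven and Linh and Larkspur and Thornfield together hold 55% + 25% + 8% + 10% = 98% of Halcyon, so Linh controls Halcyon.
Linh and Larkspur together hold 16% + 69% = 85% of Rowan, so Linh controls Rowan.
Larkspur and Linh together hold 15% + 85% = 100% of Arbor, so Linh controls Arbor.
Linh controls 7 companies.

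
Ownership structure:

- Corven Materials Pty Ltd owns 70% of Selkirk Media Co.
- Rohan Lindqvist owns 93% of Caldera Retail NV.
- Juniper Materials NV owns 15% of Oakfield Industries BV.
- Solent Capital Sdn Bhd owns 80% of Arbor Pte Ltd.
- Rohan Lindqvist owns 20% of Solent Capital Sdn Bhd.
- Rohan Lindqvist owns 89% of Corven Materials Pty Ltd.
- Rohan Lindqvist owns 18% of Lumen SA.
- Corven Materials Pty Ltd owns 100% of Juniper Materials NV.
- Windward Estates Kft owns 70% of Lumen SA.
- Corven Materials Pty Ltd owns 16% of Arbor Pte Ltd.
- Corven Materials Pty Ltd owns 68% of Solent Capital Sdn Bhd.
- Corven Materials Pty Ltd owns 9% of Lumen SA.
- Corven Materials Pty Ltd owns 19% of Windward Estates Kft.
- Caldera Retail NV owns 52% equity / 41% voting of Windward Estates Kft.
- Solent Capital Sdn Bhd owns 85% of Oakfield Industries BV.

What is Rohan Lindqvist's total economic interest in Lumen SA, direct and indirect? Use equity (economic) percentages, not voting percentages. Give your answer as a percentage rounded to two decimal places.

71.70%

Rohan reaches Lumen along 4 paths.
Via Caldera → Windward: 93% × 52% × 70% = 33.852%.
Via Corven → Windward: 89% × 19% × 70% = 11.837%.
Direct stake: 18% = 18%.
Via Corven: 89% × 9% = 8.01%.
Total: 33.852% + 11.837% + 18% + 8.01% = 71.699%.
Rounded: 71.70%.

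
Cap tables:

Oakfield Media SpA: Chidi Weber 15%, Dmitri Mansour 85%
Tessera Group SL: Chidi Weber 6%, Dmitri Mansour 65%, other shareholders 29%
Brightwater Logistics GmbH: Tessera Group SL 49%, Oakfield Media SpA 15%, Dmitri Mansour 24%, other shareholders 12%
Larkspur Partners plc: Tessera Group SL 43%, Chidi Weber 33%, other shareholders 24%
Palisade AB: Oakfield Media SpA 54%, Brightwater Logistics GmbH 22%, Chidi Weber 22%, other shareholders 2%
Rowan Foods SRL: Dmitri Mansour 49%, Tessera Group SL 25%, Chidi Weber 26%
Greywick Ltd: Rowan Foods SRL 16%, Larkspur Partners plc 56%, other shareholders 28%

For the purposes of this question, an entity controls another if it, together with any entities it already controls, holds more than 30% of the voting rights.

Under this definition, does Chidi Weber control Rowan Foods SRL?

Chidi holds 33% of Larkspur, so Chidi controls Larkspur.
Larkspur holds 56% of Greywick, so Chidi controls Greywick.
In Rowan, Chidi's side holds only 26%, not > 30%.
So Chidi does not control Rowan.

No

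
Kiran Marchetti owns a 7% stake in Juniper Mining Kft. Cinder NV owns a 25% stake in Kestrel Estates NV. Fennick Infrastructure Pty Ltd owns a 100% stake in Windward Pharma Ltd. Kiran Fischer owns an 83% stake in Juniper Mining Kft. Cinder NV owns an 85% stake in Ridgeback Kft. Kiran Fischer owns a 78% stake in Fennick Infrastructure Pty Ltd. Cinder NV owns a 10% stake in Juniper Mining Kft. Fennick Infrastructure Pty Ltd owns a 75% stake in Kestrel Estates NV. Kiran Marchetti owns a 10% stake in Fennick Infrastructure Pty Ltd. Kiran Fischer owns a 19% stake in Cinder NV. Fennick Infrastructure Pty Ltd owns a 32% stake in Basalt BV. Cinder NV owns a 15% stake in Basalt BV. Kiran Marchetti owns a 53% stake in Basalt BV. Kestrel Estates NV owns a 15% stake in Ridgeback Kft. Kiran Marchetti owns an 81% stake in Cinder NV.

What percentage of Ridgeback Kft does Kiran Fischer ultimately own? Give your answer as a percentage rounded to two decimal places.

Kiran Fischer reaches Ridgeback along 3 paths.
Via Cinder → Kestrel: 19% × 25% × 15% = 0.7125%.
Via Fennick → Kestrel: 78% × 75% × 15% = 8.775%.
Via Cinder: 19% × 85% = 16.15%.
Total: 0.7125% + 8.775% + 16.15% = 25.6375%.
Rounded: 25.64%.

25.64%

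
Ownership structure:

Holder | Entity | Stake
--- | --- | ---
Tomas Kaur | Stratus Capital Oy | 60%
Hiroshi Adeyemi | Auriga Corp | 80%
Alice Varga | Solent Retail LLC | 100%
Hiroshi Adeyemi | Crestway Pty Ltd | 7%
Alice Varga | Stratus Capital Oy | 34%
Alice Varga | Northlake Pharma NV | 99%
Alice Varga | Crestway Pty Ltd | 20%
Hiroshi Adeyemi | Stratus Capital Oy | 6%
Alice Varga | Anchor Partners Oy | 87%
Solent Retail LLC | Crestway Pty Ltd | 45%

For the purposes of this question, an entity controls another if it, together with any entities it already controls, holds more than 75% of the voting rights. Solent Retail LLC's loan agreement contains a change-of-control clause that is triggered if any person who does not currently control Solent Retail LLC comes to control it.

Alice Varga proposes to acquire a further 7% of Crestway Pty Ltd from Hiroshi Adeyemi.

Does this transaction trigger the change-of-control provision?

No

The purchase adds only to Alice's holdings (Hiroshi's stake shrinks), so Alice is the only person who could newly come to control Solent.
Alice holds 100% of Solent, so Alice controls Solent.
So Alice already controls Solent before the transaction.
After the purchase, Alice's direct stake in Crestway rises to 20% + 7% = 27%, and Hiroshi's stake falls to 0%.
Alice controlled Solent already, so this is not a new person acquiring control; every other person's position is unchanged or reduced.
No new person acquires control, so the clause is not triggered.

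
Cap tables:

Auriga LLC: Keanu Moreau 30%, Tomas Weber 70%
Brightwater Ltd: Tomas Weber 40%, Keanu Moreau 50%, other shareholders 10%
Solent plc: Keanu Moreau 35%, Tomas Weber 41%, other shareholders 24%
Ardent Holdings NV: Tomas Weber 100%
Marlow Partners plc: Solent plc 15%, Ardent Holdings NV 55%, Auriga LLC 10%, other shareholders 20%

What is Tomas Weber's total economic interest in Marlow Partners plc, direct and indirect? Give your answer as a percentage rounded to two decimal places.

Tomas reaches Marlow along 3 paths.
Via Solent: 41% × 15% = 6.15%.
Via Ardent: 100% × 55% = 55%.
Via Auriga: 70% × 10% = 7%.
Total: 6.15% + 55% + 7% = 68.15%.

68.15%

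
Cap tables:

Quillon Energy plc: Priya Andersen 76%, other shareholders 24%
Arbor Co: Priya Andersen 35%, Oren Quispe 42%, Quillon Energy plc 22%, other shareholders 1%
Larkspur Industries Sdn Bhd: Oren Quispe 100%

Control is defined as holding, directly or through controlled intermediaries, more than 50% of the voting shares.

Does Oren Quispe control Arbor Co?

No

Oren holds 100% of Larkspur, so Oren controls Larkspur.
In Arbor, Oren's side holds only 42%, not > 50%.
So Oren does not control Arbor.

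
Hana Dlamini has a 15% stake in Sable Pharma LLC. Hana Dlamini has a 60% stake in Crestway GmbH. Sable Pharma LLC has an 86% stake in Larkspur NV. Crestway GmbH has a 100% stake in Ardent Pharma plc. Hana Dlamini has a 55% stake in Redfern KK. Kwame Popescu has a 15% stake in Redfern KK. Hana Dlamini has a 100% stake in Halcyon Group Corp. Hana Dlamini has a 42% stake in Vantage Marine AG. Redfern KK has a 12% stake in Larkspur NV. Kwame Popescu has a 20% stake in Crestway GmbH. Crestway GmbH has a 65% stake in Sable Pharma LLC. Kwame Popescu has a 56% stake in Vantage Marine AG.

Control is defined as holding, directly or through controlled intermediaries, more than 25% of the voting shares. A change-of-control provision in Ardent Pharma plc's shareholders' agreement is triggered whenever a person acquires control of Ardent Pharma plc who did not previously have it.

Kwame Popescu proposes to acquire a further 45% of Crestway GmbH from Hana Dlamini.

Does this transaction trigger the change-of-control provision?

The purchase adds only to Kwame's holdings (Hana's stake shrinks), so Kwame is the only person who could newly come to control Ardent.
Kwame holds 56% of Vantage, so Kwame controls Vantage.
Neither Kwame nor any entity Kwame controls holds any voting interest in Ardent.
So before the transaction, Kwame does not control Ardent.
After the purchase, Kwame's direct stake in Crestway rises to 20% + 45% = 65%, and Hana's stake falls to 15%.
Kwame holds 65% of Crestway, so Kwame controls Crestway.
Crestway holds 100% of Ardent, so Kwame controls Ardent.
Kwame did not control Ardent before and does after, so the clause is triggered.

Yes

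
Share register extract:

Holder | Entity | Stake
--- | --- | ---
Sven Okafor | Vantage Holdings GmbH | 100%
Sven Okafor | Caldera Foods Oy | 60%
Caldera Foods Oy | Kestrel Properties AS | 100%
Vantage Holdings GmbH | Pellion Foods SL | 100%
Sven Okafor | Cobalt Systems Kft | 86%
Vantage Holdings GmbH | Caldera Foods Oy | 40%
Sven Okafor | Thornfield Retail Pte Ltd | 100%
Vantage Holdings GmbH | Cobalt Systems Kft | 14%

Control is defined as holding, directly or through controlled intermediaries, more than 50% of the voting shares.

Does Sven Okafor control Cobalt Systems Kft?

Sven holds 100% of Vantage, so Sven controls Vantage.
Vantage and Sven together hold 14% + 86% = 100% of Cobalt, so Sven controls Cobalt.

Yes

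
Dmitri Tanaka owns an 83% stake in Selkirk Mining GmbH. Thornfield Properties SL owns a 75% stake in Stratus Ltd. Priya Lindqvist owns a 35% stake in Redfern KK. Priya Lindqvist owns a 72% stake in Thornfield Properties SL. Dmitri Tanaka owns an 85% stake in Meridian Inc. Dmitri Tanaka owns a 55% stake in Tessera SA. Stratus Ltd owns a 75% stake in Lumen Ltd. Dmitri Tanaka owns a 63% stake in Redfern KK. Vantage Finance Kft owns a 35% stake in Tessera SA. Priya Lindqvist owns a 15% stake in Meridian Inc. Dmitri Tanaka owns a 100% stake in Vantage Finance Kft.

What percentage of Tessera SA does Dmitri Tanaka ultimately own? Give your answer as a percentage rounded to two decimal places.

Dmitri reaches Tessera along 2 paths.
Direct stake: 55% = 55%.
Via Vantage: 100% × 35% = 35%.
Total: 55% + 35% = 90%.
Rounded: 90.00%.

90.00%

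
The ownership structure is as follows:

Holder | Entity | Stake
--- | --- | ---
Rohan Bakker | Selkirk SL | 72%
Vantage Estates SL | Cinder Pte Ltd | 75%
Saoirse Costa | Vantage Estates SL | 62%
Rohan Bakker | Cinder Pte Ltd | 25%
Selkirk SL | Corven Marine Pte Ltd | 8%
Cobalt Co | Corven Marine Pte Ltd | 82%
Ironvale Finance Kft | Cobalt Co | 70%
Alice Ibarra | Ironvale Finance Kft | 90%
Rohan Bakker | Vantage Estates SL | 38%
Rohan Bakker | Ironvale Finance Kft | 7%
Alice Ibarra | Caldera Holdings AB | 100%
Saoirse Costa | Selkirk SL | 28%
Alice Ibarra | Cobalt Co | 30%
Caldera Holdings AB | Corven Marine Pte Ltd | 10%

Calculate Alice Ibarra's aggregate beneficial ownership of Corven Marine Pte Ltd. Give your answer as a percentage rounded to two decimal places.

Alice reaches Corven along 3 paths.
Via Cobalt: 30% × 82% = 24.6%.
Via Ironvale → Cobalt: 90% × 70% × 82% = 51.66%.
Via Caldera: 100% × 10% = 10%.
Total: 24.6% + 51.66% + 10% = 86.26%.

86.26%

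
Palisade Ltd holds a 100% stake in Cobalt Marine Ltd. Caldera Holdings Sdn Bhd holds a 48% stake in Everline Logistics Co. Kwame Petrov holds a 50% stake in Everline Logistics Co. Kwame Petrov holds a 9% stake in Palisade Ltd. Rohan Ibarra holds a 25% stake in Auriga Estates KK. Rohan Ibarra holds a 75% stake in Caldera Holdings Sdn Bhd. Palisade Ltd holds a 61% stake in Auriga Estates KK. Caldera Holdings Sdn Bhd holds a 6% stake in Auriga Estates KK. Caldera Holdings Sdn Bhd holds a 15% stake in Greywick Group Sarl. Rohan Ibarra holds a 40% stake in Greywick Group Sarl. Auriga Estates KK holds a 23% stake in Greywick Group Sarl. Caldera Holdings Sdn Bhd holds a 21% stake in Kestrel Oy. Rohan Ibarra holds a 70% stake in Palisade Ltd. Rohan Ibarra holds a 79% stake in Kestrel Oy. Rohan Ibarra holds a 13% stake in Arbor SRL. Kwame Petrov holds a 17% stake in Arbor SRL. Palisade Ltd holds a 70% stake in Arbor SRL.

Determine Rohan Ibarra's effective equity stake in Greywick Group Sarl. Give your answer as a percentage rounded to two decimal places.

Rohan reaches Greywick along 5 paths.
Direct stake: 40% = 40%.
Via Palisade → Auriga: 70% × 61% × 23% = 9.821%.
Via Auriga: 25% × 23% = 5.75%.
Via Caldera → Auriga: 75% × 6% × 23% = 1.035%.
Via Caldera: 75% × 15% = 11.25%.
Total: 40% + 9.821% + 5.75% + 1.035% + 11.25% = 67.856%.
Rounded: 67.86%.

67.86%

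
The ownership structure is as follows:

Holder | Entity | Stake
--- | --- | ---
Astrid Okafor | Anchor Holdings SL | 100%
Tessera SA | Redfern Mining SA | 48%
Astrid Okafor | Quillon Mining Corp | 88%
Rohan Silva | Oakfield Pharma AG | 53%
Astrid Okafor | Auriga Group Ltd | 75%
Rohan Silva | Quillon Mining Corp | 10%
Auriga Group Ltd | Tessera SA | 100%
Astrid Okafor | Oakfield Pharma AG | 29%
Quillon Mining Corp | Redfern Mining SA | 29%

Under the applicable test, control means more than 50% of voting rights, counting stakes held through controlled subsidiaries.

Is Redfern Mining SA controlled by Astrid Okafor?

Yes

Astrid holds 88% of Quillon, so Astrid controls Quillon.
Astrid holds 75% of Auriga, so Astrid controls Auriga.
Auriga holds 100% of Tessera, so Astrid controls Tessera.
Tessera and Quillon together hold 48% + 29% = 77% of Redfern, so Astrid controls Redfern.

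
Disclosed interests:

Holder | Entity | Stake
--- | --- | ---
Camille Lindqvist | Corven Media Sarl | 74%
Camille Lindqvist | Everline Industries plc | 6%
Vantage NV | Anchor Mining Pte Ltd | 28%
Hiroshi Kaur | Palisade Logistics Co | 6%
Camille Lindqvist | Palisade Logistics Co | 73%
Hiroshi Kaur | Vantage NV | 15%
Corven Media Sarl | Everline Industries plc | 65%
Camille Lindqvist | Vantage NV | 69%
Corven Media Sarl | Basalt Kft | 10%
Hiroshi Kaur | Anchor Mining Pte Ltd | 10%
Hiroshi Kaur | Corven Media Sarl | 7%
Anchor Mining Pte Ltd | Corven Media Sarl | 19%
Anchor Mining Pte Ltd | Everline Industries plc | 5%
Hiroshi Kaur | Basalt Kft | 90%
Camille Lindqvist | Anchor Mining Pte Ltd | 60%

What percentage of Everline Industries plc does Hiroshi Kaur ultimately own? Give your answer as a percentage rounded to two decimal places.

7.01%

Hiroshi reaches Everline along 5 paths.
Via Anchor: 10% × 5% = 0.5%.
Via Vantage → Anchor: 15% × 28% × 5% = 0.21%.
Via Corven: 7% × 65% = 4.55%.
Via Anchor → Corven: 10% × 19% × 65% = 1.235%.
Via Vantage → Anchor → Corven: 15% × 28% × 19% × 65% = 0.5187%.
Total: 0.5% + 0.21% + 4.55% + 1.235% + 0.5187% = 7.0137%.
Rounded: 7.01%.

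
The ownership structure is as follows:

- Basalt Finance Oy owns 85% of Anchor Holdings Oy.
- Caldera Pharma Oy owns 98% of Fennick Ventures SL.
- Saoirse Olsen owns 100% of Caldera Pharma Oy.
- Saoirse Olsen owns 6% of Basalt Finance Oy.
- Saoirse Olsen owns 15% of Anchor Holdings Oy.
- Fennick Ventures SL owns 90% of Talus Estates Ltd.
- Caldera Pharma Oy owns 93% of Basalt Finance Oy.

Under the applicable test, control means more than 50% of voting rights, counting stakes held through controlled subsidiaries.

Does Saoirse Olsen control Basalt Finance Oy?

Saoirse holds 100% of Caldera, so Saoirse controls Caldera.
Caldera and Saoirse together hold 93% + 6% = 99% of Basalt, so Saoirse controls Basalt.

Yes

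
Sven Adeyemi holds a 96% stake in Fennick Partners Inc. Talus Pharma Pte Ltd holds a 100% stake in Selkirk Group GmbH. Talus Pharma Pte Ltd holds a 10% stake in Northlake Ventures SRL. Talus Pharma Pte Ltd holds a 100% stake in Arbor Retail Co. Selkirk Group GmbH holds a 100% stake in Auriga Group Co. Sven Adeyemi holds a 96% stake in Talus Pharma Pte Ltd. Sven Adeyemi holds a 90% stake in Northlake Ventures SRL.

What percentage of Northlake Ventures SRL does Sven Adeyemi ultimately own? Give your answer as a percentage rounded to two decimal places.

99.60%

Sven reaches Northlake along 2 paths.
Via Talus: 96% × 10% = 9.6%.
Direct stake: 90% = 90%.
Total: 9.6% + 90% = 99.6%.
Rounded: 99.60%.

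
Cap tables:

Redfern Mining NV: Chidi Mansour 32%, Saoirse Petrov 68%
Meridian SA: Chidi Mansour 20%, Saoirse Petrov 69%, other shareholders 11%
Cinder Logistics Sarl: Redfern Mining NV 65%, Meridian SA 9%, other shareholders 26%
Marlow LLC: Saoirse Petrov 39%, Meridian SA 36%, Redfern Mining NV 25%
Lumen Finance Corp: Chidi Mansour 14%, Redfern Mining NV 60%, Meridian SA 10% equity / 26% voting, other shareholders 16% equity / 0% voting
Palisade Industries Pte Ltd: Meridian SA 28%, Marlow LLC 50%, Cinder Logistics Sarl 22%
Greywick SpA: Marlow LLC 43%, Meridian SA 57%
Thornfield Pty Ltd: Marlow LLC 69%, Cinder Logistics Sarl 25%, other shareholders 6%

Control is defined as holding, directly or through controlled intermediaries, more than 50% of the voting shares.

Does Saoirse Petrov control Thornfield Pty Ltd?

Saoirse holds 68% of Redfern, so Saoirse controls Redfern.
Saoirse holds 69% of Meridian, so Saoirse controls Meridian.
Saoirse and Meridian and Redfern together hold 39% + 36% + 25% = 100% of Marlow, so Saoirse controls Marlow.
Redfern and Meridian together hold 65% + 9% = 74% of Cinder, so Saoirse controls Cinder.
Marlow and Cinder together hold 69% + 25% = 94% of Thornfield, so Saoirse controls Thornfield.

Yes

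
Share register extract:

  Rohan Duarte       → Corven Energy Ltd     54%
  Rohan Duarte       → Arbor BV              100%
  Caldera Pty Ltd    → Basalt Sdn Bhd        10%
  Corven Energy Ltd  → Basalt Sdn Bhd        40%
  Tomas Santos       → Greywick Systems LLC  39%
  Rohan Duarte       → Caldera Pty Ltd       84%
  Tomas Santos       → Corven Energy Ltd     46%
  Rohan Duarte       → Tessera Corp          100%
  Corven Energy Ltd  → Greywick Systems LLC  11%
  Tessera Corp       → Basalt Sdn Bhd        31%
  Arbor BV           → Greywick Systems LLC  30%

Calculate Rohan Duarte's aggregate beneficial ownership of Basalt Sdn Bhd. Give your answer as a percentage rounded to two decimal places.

Rohan reaches Basalt along 3 paths.
Via Corven: 54% × 40% = 21.6%.
Via Tessera: 100% × 31% = 31%.
Via Caldera: 84% × 10% = 8.4%.
Total: 21.6% + 31% + 8.4% = 61%.
Rounded: 61.00%.

61.00%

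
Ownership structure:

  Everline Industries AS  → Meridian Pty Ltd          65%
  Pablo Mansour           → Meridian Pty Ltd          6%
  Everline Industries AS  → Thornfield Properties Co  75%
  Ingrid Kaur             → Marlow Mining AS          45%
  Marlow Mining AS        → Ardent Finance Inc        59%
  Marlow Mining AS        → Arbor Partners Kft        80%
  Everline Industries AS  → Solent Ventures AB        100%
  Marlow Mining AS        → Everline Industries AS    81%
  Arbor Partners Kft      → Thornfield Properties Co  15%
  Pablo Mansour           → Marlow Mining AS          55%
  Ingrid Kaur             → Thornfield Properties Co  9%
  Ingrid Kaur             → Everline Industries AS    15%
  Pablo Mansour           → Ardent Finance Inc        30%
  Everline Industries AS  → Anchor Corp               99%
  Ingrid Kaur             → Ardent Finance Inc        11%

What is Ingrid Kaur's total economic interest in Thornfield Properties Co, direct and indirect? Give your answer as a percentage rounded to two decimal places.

52.99%

Ingrid reaches Thornfield along 4 paths.
Via Everline: 15% × 75% = 11.25%.
Via Marlow → Everline: 45% × 81% × 75% = 27.3375%.
Direct stake: 9% = 9%.
Via Marlow → Arbor: 45% × 80% × 15% = 5.4%.
Total: 11.25% + 27.3375% + 9% + 5.4% = 52.9875%.
Rounded: 52.99%.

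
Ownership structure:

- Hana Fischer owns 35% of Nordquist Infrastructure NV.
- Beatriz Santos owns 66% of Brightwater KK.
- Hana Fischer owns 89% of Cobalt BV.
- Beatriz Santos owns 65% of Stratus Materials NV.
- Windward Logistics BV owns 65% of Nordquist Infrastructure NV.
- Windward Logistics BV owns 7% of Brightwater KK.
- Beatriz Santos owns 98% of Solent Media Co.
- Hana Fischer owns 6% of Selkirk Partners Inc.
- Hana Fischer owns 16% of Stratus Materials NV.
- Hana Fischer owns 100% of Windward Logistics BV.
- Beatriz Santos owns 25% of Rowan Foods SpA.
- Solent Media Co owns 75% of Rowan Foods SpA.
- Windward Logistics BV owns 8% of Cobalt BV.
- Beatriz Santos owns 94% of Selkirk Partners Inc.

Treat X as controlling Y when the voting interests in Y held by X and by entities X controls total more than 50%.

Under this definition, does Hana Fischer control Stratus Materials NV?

Hana holds 100% of Windward, so Hana controls Windward.
Hana and Windward together hold 35% + 65% = 100% of Nordquist, so Hana controls Nordquist.
Hana and Windward together hold 89% + 8% = 97% of Cobalt, so Hana controls Cobalt.
In Stratus, Hana's side holds only 16%, not > 50%.
So Hana does not control Stratus.

No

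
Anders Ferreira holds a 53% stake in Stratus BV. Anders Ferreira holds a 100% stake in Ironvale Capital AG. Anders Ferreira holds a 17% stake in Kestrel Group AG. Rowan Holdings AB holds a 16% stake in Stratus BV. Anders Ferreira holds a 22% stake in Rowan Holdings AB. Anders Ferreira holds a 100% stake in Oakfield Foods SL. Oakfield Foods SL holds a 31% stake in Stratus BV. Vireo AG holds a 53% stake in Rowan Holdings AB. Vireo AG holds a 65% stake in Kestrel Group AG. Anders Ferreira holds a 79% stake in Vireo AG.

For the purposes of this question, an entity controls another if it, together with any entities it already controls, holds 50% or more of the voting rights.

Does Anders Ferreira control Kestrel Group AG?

Yes

Anders holds 79% of Vireo, so Anders controls Vireo.
Vireo and Anders together hold 65% + 17% = 82% of Kestrel, so Anders controls Kestrel.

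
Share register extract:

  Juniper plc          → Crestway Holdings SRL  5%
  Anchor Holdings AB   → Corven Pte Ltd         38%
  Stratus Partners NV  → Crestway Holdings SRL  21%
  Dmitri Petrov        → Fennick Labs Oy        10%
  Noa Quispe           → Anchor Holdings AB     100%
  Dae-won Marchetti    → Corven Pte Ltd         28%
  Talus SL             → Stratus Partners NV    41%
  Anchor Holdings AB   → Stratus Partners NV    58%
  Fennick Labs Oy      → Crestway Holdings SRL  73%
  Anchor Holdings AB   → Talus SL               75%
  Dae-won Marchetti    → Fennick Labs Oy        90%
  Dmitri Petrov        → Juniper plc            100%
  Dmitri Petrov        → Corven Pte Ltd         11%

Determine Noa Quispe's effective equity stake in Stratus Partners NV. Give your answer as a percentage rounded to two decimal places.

88.75%

Noa reaches Stratus along 2 paths.
Via Anchor → Talus: 100% × 75% × 41% = 30.75%.
Via Anchor: 100% × 58% = 58%.
Total: 30.75% + 58% = 88.75%.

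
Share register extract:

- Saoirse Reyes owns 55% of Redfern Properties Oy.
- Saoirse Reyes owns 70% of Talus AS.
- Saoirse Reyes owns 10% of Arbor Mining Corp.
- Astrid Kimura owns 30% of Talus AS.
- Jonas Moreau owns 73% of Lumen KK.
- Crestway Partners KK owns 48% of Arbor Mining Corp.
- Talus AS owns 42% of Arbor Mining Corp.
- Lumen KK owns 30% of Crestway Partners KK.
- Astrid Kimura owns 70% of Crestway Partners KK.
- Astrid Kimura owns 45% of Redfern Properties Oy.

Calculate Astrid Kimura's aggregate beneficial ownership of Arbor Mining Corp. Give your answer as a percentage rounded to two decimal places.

Astrid reaches Arbor along 2 paths.
Via Talus: 30% × 42% = 12.6%.
Via Crestway: 70% × 48% = 33.6%.
Total: 12.6% + 33.6% = 46.2%.
Rounded: 46.20%.

46.20%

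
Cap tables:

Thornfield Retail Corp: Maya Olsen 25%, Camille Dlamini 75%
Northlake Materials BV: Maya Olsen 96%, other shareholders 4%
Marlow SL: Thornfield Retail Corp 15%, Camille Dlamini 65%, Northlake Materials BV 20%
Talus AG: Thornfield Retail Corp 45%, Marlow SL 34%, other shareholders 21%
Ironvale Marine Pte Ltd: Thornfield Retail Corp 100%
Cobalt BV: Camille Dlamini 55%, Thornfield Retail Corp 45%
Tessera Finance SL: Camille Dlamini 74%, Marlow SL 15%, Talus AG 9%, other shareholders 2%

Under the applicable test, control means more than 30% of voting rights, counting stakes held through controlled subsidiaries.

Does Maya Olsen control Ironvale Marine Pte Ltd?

No

Maya holds 96% of Northlake, so Maya controls Northlake.
Neither Maya nor any entity Maya controls holds any voting interest in Ironvale.
So Maya does not control Ironvale.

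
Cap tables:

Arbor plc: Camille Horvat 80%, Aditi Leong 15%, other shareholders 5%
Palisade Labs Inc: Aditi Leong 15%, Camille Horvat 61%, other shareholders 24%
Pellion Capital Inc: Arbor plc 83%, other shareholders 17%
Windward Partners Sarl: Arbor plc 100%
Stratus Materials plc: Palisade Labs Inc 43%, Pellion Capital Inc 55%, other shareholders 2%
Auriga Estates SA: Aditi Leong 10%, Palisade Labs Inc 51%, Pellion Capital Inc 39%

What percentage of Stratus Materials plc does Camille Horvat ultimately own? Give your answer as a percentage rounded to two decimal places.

Camille reaches Stratus along 2 paths.
Via Palisade: 61% × 43% = 26.23%.
Via Arbor → Pellion: 80% × 83% × 55% = 36.52%.
Total: 26.23% + 36.52% = 62.75%.

62.75%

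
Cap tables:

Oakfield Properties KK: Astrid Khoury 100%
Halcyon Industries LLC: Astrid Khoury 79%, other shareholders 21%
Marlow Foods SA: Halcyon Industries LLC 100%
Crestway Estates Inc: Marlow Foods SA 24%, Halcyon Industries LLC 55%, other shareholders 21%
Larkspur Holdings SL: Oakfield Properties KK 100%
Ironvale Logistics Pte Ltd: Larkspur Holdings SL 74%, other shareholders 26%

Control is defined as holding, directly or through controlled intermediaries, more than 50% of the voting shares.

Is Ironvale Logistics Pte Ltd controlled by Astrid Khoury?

Yes

Astrid holds 100% of Oakfield, so Astrid controls Oakfield.
Oakfield holds 100% of Larkspur, so Astrid controls Larkspur.
Larkspur holds 74% of Ironvale, so Astrid controls Ironvale.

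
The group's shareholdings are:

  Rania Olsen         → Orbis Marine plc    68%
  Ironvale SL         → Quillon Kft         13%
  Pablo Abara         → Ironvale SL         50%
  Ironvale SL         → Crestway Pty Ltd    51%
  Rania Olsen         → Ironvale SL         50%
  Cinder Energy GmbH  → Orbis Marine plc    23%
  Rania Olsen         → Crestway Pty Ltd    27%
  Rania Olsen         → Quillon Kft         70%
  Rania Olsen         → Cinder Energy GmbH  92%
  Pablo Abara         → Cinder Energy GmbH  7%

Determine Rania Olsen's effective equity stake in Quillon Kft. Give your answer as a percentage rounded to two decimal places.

76.50%

Rania reaches Quillon along 2 paths.
Via Ironvale: 50% × 13% = 6.5%.
Direct stake: 70% = 70%.
Total: 6.5% + 70% = 76.5%.
Rounded: 76.50%.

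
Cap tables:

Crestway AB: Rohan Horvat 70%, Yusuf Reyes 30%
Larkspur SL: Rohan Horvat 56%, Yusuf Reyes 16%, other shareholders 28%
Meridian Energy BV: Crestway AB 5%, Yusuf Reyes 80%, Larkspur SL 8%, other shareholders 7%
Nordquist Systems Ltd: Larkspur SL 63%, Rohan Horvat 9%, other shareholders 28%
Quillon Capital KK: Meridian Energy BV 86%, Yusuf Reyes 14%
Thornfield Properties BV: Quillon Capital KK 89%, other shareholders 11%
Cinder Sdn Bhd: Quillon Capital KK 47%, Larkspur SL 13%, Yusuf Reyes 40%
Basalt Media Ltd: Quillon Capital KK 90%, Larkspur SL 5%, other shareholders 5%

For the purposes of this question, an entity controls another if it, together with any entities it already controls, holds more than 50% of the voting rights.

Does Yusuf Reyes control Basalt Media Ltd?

Yes

Yusuf holds 80% of Meridian, so Yusuf controls Meridian.
Meridian and Yusuf together hold 86% + 14% = 100% of Quillon, so Yusuf controls Quillon.
Quillon holds 90% of Basalt, so Yusuf controls Basalt.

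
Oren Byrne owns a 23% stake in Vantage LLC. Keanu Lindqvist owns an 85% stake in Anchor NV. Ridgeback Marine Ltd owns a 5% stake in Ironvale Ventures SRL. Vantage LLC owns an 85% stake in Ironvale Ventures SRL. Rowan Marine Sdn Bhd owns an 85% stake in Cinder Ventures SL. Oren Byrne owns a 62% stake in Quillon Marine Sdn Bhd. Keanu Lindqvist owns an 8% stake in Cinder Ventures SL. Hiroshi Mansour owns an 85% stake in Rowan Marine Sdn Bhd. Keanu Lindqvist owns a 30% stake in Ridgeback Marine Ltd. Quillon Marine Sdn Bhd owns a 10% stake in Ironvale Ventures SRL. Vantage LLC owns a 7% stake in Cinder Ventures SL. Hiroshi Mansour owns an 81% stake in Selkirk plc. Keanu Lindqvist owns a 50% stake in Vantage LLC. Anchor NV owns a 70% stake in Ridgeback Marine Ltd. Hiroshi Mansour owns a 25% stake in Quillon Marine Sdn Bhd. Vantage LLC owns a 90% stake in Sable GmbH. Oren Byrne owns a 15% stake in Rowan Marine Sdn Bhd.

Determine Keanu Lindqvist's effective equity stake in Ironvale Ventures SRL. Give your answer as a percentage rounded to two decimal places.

46.98%

Keanu reaches Ironvale along 3 paths.
Via Vantage: 50% × 85% = 42.5%.
Via Ridgeback: 30% × 5% = 1.5%.
Via Anchor → Ridgeback: 85% × 70% × 5% = 2.975%.
Total: 42.5% + 1.5% + 2.975% = 46.975%.
Rounded: 46.98%.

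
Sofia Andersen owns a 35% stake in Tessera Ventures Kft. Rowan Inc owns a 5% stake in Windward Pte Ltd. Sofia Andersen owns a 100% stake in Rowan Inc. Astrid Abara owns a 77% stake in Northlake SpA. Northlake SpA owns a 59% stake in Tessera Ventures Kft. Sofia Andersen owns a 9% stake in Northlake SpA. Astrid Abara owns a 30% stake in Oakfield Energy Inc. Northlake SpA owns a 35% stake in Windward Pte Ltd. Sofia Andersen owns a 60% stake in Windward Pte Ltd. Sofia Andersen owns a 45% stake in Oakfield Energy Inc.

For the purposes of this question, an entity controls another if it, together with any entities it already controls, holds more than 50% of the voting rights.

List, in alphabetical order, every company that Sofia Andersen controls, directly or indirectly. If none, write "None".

Rowan Inc, Windward Pte Ltd

Sofia holds 100% of Rowan, so Sofia controls Rowan.
Rowan and Sofia together hold 5% + 60% = 65% of Windward, so Sofia controls Windward.
No other company's threshold is met.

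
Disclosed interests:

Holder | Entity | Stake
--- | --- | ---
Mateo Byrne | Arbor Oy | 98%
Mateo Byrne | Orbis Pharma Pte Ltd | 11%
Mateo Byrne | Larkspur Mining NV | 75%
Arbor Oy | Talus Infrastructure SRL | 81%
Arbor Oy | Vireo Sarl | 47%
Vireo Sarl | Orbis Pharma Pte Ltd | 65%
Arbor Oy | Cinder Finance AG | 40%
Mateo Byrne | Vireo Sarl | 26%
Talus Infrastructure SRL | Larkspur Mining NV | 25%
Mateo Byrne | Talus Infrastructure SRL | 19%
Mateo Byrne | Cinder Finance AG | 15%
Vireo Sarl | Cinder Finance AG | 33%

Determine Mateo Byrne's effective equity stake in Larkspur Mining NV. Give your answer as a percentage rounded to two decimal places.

Mateo reaches Larkspur along 3 paths.
Direct stake: 75% = 75%.
Via Talus: 19% × 25% = 4.75%.
Via Arbor → Talus: 98% × 81% × 25% = 19.845%.
Total: 75% + 4.75% + 19.845% = 99.595%.
Rounded: 99.60%.

99.60%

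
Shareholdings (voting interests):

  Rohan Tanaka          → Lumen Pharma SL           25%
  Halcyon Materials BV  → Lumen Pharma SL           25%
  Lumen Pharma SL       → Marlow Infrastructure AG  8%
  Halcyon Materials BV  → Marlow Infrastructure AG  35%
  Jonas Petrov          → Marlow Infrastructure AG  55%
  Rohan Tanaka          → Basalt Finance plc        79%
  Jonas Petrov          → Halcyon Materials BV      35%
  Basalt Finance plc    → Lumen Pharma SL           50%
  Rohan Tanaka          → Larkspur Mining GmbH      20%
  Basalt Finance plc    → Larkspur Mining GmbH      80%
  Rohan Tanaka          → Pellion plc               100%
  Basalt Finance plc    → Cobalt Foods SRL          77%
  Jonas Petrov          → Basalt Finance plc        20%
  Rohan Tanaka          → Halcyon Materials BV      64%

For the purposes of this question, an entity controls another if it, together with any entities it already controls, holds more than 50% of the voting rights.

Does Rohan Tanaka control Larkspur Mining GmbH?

Rohan holds 79% of Basalt, so Rohan controls Basalt.
Basalt and Rohan together hold 80% + 20% = 100% of Larkspur, so Rohan controls Larkspur.

Yes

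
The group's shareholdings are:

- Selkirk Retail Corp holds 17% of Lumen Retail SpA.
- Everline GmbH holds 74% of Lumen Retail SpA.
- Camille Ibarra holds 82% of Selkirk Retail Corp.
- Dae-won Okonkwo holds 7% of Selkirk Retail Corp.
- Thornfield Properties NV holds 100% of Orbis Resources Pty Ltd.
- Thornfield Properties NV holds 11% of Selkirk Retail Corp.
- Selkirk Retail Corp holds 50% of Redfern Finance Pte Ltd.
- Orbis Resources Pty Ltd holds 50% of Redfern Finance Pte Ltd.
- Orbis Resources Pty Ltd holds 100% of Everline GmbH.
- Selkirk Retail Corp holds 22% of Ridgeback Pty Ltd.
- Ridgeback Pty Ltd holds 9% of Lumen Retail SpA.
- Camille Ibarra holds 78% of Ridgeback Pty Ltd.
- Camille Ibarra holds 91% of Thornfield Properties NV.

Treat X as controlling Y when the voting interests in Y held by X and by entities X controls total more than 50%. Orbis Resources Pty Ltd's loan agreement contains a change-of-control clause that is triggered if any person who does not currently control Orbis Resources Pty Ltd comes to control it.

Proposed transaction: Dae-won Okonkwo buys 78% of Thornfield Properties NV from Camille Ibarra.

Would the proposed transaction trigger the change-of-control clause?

The purchase adds only to Dae-won's holdings (Camille's stake shrinks), so Dae-won is the only person who could newly come to control Orbis.
Dae-won's largest direct stake is 7% in Selkirk, which does not meet the threshold, so Dae-won controls no company.
Neither Dae-won nor any entity Dae-won controls holds any voting interest in Orbis.
So before the transaction, Dae-won does not control Orbis.
After the purchase, Dae-won holds 78% of Thornfield directly, and Camille's stake falls to 13%.
Dae-won holds 78% of Thornfield, so Dae-won controls Thornfield.
Thornfield holds 100% of Orbis, so Dae-won controls Orbis.
Dae-won did not control Orbis before and does after, so the clause is triggered.

Yes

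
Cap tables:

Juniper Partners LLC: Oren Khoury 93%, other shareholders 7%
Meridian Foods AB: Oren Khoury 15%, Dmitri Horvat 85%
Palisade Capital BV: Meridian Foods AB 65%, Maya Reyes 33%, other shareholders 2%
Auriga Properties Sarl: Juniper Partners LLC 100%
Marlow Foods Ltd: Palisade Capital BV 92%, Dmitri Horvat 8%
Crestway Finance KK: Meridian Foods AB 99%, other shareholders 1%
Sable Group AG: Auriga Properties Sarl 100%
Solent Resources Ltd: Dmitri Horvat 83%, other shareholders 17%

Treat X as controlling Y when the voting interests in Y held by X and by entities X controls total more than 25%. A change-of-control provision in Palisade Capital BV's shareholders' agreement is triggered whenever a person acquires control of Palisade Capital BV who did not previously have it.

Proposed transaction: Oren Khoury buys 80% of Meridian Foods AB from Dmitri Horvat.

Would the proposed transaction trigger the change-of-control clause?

The purchase adds only to Oren's holdings (Dmitri's stake shrinks), so Oren is the only person who could newly come to control Palisade.
Oren holds 93% of Juniper, so Oren controls Juniper.
Juniper holds 100% of Auriga, so Oren controls Auriga.
Auriga holds 100% of Sable, so Oren controls Sable.
Neither Oren nor any entity Oren controls holds any voting interest in Palisade.
So before the transaction, Oren does not control Palisade.
After the purchase, Oren's direct stake in Meridian rises to 15% + 80% = 95%, and Dmitri's stake falls to 5%.
Oren holds 95% of Meridian, so Oren controls Meridian.
Meridian holds 65% of Palisade, so Oren controls Palisade.
Oren did not control Palisade before and does after, so the clause is triggered.

Yes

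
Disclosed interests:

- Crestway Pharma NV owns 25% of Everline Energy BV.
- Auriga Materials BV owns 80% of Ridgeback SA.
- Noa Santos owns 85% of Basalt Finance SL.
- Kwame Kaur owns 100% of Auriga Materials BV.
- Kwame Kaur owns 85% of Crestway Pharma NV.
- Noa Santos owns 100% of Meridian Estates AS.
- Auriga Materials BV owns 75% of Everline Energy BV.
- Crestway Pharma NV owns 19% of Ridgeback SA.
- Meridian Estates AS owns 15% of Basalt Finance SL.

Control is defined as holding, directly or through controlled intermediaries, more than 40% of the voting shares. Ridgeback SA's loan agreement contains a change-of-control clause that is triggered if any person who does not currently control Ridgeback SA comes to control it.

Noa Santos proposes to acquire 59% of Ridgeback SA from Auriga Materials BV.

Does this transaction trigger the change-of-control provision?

Yes

The purchase adds only to Noa's holdings (Auriga's stake shrinks), so Noa is the only person who could newly come to control Ridgeback.
Noa holds 100% of Meridian, so Noa controls Meridian.
Noa and Meridian together hold 85% + 15% = 100% of Basalt, so Noa controls Basalt.
Neither Noa nor any entity Noa controls holds any voting interest in Ridgeback.
So before the transaction, Noa does not control Ridgeback.
After the purchase, Noa holds 59% of Ridgeback directly, and Auriga's stake falls to 21%.
Noa holds 59% of Ridgeback, so Noa controls Ridgeback.
Noa did not control Ridgeback before and does after, so the clause is triggered.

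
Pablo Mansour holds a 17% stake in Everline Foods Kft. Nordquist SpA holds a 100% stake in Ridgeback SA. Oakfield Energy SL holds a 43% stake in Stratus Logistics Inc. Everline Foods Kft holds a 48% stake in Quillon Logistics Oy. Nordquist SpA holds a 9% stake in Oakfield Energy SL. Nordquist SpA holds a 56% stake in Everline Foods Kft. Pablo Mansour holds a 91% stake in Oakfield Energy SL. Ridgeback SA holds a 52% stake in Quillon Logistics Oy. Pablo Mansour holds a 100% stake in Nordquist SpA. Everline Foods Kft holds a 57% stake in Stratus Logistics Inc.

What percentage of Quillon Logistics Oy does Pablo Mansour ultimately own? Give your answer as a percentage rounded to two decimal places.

87.04%

Pablo reaches Quillon along 3 paths.
Via Nordquist → Ridgeback: 100% × 100% × 52% = 52%.
Via Everline: 17% × 48% = 8.16%.
Via Nordquist → Everline: 100% × 56% × 48% = 26.88%.
Total: 52% + 8.16% + 26.88% = 87.04%.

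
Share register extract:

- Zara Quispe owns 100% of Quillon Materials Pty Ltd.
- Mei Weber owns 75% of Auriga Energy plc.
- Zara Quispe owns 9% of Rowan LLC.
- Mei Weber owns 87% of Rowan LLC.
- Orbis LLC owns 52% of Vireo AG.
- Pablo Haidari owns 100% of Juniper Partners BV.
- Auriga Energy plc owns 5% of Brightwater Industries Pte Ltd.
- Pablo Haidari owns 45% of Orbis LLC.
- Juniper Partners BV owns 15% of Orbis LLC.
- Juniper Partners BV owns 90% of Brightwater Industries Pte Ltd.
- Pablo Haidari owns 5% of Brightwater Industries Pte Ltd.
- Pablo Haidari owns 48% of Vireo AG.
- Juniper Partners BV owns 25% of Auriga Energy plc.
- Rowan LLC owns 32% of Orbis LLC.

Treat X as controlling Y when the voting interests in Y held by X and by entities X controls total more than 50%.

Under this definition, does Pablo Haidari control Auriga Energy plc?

Pablo holds 100% of Juniper, so Pablo controls Juniper.
Pablo and Juniper together hold 45% + 15% = 60% of Orbis, so Pablo controls Orbis.
Pablo and Orbis together hold 48% + 52% = 100% of Vireo, so Pablo controls Vireo.
Juniper and Pablo together hold 90% + 5% = 95% of Brightwater, so Pablo controls Brightwater.
In Auriga, Pablo's side holds only 25%, not > 50%.
So Pablo does not control Auriga.

No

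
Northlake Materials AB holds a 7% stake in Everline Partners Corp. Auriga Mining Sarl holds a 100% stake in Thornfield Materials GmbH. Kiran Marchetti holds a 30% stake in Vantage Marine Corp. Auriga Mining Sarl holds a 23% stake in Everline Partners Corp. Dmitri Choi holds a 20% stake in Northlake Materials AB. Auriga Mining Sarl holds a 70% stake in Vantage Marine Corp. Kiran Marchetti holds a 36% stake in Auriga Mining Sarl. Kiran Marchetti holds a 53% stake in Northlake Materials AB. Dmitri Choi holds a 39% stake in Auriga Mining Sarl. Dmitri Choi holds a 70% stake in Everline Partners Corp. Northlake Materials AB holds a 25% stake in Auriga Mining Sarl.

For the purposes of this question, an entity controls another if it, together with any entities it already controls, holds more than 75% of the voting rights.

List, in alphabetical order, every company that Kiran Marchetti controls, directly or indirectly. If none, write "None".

None

Kiran's largest direct stake is 53% in Northlake, which does not meet the threshold.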